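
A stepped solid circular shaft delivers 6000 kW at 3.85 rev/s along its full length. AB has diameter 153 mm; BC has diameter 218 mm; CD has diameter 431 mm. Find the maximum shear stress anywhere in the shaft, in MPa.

353 MPa

ω = 2π·3.85 = 24.19 rad/s, so T = P/ω = 6000×10³ / 24.19 = 248000 N·m.
Under the same torque, τ_max = 16T/(πd³) is largest where d is smallest — segment AB (d = 153 mm).
τ_max = 16·248000/(π·(0.153)³) = 3.527×10^8 Pa.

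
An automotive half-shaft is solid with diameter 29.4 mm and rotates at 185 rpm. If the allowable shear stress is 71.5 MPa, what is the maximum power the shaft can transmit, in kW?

J = πd⁴/32 = π(0.0294)⁴/32 = 7.335×10^-8 m⁴.
T_max = τ_allow·J/r = 7.15×10^7 × 7.335×10^-8 / 0.0147 = 356.8 N·m.
ω = 2π·185/60 = 19.37 rad/s, so P_max = T_max·ω = 6912 W.

6.91 kW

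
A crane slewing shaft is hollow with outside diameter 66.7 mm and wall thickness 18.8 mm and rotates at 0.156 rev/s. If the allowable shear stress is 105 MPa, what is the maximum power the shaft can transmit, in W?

J = π(d_o⁴ − d_i⁴)/32 = π(0.0667⁴ − 0.0291⁴)/32 = 1.873×10^-6 m⁴.
T_max = τ_allow·J/r = 1.05×10^8 × 1.873×10^-6 / 0.0334 = 5896 N·m.
ω = 2π·0.156 = 0.9802 rad/s, so P_max = T_max·ω = 5779 W.

5780 W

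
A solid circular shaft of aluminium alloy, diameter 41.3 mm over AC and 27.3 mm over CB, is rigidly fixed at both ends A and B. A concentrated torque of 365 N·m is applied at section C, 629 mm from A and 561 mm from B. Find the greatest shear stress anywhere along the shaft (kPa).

21700 kPa

Compatibility: T_A·a/J_AC = T_B·b/J_CB with T_A + T_B = T₀.
J_AC = 2.86×10^-7 m⁴, J_CB = 5.45×10^-8 m⁴, so T_A = T₀·(J_AC/a)/((J_AC/a)+(J_CB/b)) = 300.6 N·m, T_B = 64.36 N·m.
τ in each portion: τ_AC = 2.17×10^7 Pa, τ_CB = 1.61×10^7 Pa; maximum is in AC.
τ_max = T_AC·r/J = 300.6·0.0206/2.86×10^-7 = 2.174×10^7 Pa.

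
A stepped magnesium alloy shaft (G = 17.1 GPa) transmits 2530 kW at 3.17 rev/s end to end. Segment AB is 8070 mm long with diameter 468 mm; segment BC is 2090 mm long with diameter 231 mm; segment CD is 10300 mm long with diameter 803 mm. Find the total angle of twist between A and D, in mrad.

70.1 mrad

ω = 2π·3.17 = 19.92 rad/s, so T = P/ω = 2530×10³ / 19.92 = 127000 N·m.
J_AB = π(0.468)⁴/32 = 4.71×10^-3 m⁴; J_BC = π(0.231)⁴/32 = 2.80×10^-4 m⁴; J_CD = π(0.803)⁴/32 = 0.0408 m⁴.
θ = (T/G)·Σ L_i/J_i = (127000/17.1×10⁹)·(8.07/4.71×10^-3 + 2.09/2.80×10^-4 + 10.3/0.0408) = 0.07014 rad.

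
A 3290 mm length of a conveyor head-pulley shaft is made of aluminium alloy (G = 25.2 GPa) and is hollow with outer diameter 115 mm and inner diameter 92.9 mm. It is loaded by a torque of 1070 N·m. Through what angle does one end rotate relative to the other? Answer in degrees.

J = π(d_o⁴ − d_i⁴)/32 = π(0.115⁴ − 0.0929⁴)/32 = 9.858×10^-6 m⁴.
θ = T·L/(G·J) = 1070 × 3.29 / (25.2×10⁹ × 9.858×10^-6) = 0.01417 rad.

0.812°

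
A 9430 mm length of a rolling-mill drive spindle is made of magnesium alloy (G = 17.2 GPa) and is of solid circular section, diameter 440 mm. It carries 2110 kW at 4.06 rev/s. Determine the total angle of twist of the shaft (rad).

0.0123 rad

ω = 2π·4.06 = 25.51 rad/s, so T = P/ω = 2110×10³ / 25.51 = 82710 N·m.
J = πd⁴/32 = π(0.440)⁴/32 = 3.680×10^-3 m⁴.
θ = T·L/(G·J) = 82710 × 9.43 / (17.2×10⁹ × 3.680×10^-3) = 0.01232 rad.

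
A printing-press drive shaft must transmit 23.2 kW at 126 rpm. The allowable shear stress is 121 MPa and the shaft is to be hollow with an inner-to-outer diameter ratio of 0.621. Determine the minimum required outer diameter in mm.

44.3 mm

ω = 2π·126/60 = 13.19 rad/s, so T = P/ω = 23.2×10³ / 13.19 = 1758 N·m.
For a hollow shaft with d_i/d_o = 0.621: τ_max = 16T/(π d_o³ (1−k⁴)), so d_o = [16T/(π τ_allow (1−k⁴))]^(1/3) = [16·1758/(π·1.21×10^8·0.8513)]^(1/3) = 0.04430 m.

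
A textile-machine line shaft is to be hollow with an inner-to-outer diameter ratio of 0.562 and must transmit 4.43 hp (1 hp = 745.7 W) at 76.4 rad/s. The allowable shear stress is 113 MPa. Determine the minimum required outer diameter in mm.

ω = 76.4 rad/s, so T = P/ω = 4.43×745.7 / 76.40 = 43.24 N·m.
For a hollow shaft with d_i/d_o = 0.562: τ_max = 16T/(π d_o³ (1−k⁴)), so d_o = [16T/(π τ_allow (1−k⁴))]^(1/3) = [16·43.24/(π·1.13×10^8·0.9002)]^(1/3) = 0.01294 m.

12.9 mm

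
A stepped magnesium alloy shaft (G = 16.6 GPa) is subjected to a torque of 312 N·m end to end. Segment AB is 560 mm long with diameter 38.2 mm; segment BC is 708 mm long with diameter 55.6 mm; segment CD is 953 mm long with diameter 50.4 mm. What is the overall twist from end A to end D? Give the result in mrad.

J_AB = π(0.0382)⁴/32 = 2.09×10^-7 m⁴; J_BC = π(0.0556)⁴/32 = 9.38×10^-7 m⁴; J_CD = π(0.0504)⁴/32 = 6.33×10^-7 m⁴.
θ = (T/G)·Σ L_i/J_i = (312.0/16.6×10⁹)·(0.560/2.09×10^-7 + 0.708/9.38×10^-7 + 0.953/6.33×10^-7) = 0.09281 rad.

92.8 mrad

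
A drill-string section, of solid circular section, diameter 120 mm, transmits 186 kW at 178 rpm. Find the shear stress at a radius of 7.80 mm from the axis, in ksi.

0.555 ksi

ω = 2π·178/60 = 18.64 rad/s, so T = P/ω = 186×10³ / 18.64 = 9978 N·m.
J = πd⁴/32 = π(0.120)⁴/32 = 2.036×10^-5 m⁴.
Shear stress varies linearly with radius: τ = T·r/J = 9978 × 0.00780 / 2.036×10^-5 = 3.823×10^6 Pa.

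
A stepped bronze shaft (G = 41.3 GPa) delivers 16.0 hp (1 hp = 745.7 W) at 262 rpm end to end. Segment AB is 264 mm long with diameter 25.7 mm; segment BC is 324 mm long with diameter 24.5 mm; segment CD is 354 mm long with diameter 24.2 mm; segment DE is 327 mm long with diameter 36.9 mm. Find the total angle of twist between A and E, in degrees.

ω = 2π·262/60 = 27.44 rad/s, so T = P/ω = 16.0×745.7 / 27.44 = 434.9 N·m.
J_AB = π(0.0257)⁴/32 = 4.28×10^-8 m⁴; J_BC = π(0.0245)⁴/32 = 3.54×10^-8 m⁴; J_CD = π(0.0242)⁴/32 = 3.37×10^-8 m⁴; J_DE = π(0.0369)⁴/32 = 1.82×10^-7 m⁴.
θ = (T/G)·Σ L_i/J_i = (434.9/41.3×10⁹)·(0.264/4.28×10^-8 + 0.324/3.54×10^-8 + 0.354/3.37×10^-8 + 0.327/1.82×10^-7) = 0.2910 rad.

16.7°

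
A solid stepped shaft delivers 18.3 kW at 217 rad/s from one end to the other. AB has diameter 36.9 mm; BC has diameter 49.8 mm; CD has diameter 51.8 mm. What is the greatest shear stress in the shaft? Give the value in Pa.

8.55e6 Pa

ω = 217 rad/s, so T = P/ω = 18.3×10³ / 217.0 = 84.33 N·m.
Under the same torque, τ_max = 16T/(πd³) is largest where d is smallest — segment AB (d = 36.9 mm).
τ_max = 16·84.33/(π·(0.0369)³) = 8.548×10^6 Pa.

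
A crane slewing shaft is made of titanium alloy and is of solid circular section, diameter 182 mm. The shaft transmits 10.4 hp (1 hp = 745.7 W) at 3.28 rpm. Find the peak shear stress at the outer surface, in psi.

ω = 2π·3.28/60 = 0.3435 rad/s, so T = P/ω = 10.4×745.7 / 0.3435 = 22580 N·m.
J = πd⁴/32 = π(0.182)⁴/32 = 1.077×10^-4 m⁴.
τ_max = T·r/J = 22580 × 0.0910 / 1.077×10^-4 = 1.907×10^7 Pa.

2770 psi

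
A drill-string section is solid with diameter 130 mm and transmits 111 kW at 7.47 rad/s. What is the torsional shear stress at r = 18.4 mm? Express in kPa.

9750 kPa

ω = 7.47 rad/s, so T = P/ω = 111×10³ / 7.470 = 14860 N·m.
J = πd⁴/32 = π(0.130)⁴/32 = 2.804×10^-5 m⁴.
Shear stress varies linearly with radius: τ = T·r/J = 14860 × 0.0184 / 2.804×10^-5 = 9.751×10^6 Pa.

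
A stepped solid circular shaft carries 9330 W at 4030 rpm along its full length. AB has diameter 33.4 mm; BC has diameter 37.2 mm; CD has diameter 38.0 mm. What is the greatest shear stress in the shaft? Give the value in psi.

438 psi

ω = 2π·4030/60 = 422.0 rad/s, so T = P/ω = 9330 / 422.0 = 22.11 N·m.
Under the same torque, τ_max = 16T/(πd³) is largest where d is smallest — segment AB (d = 33.4 mm).
τ_max = 16·22.11/(π·(0.0334)³) = 3.022×10^6 Pa.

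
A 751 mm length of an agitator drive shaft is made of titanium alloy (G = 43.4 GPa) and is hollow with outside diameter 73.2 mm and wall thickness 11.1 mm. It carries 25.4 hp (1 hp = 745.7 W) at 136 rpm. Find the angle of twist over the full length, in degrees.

ω = 2π·136/60 = 14.24 rad/s, so T = P/ω = 25.4×745.7 / 14.24 = 1330 N·m.
J = π(d_o⁴ − d_i⁴)/32 = π(0.0732⁴ − 0.0510⁴)/32 = 2.154×10^-6 m⁴.
θ = T·L/(G·J) = 1330 × 0.751 / (43.4×10⁹ × 2.154×10^-6) = 0.01068 rad.

0.612°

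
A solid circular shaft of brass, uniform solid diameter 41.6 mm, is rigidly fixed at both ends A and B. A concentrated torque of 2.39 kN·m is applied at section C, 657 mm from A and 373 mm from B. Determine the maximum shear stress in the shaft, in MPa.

108 MPa

With uniform GJ and both ends fixed, compatibility θ_AC = θ_CB gives T_A·a = T_B·b, together with T_A + T_B = T₀.
T_A = T₀·b/(a+b) = 2390·373/1030 = 865.5 N·m; T_B = 1524 N·m.
τ in each portion: τ_AC = 6.12×10^7 Pa, τ_CB = 1.08×10^8 Pa; maximum is in CB.
τ_max = T_CB·r/J = 1524·0.0208/2.94×10^-7 = 1.078×10^8 Pa.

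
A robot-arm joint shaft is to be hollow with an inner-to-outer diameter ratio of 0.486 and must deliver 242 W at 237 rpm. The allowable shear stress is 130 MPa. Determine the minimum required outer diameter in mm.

ω = 2π·237/60 = 24.82 rad/s, so T = P/ω = 242 / 24.82 = 9.751 N·m.
For a hollow shaft with d_i/d_o = 0.486: τ_max = 16T/(π d_o³ (1−k⁴)), so d_o = [16T/(π τ_allow (1−k⁴))]^(1/3) = [16·9.751/(π·1.30×10^8·0.9442)]^(1/3) = 0.007396 m.

7.40 mm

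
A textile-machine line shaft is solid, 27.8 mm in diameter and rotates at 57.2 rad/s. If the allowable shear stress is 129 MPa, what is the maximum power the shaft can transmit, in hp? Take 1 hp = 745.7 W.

J = πd⁴/32 = π(0.0278)⁴/32 = 5.864×10^-8 m⁴.
T_max = τ_allow·J/r = 1.29×10^8 × 5.864×10^-8 / 0.0139 = 544.2 N·m.
ω = 57.2 rad/s, so P_max = T_max·ω = 3.113×10^4 W.

41.7 hp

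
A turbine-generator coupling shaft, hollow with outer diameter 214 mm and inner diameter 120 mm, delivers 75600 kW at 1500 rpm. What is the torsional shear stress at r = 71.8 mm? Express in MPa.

ω = 2π·1500/60 = 157.1 rad/s, so T = P/ω = 75600×10³ / 157.1 = 481300 N·m.
J = π(d_o⁴ − d_i⁴)/32 = π(0.214⁴ − 0.120⁴)/32 = 1.855×10^-4 m⁴.
Shear stress varies linearly with radius: τ = T·r/J = 481300 × 0.0718 / 1.855×10^-4 = 1.862×10^8 Pa.

186 MPa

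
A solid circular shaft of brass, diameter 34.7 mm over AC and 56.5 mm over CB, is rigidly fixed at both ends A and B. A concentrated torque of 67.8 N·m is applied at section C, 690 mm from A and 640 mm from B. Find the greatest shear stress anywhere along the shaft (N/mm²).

1.69 N/mm²

Compatibility: T_A·a/J_AC = T_B·b/J_CB with T_A + T_B = T₀.
J_AC = 1.42×10^-7 m⁴, J_CB = 1.00×10^-6 m⁴, so T_A = T₀·(J_AC/a)/((J_AC/a)+(J_CB/b)) = 7.904 N·m, T_B = 59.90 N·m.
τ in each portion: τ_AC = 9.63×10^5 Pa, τ_CB = 1.69×10^6 Pa; maximum is in CB.
τ_max = T_CB·r/J = 59.90·0.0283/1.00×10^-6 = 1.691×10^6 Pa.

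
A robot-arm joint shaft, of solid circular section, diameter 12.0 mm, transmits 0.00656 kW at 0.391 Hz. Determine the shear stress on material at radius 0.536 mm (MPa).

0.703 MPa

ω = 2π·0.391 = 2.457 rad/s, so T = P/ω = 0.00656×10³ / 2.457 = 2.670 N·m.
J = πd⁴/32 = π(0.0120)⁴/32 = 2.036×10^-9 m⁴.
Shear stress varies linearly with radius: τ = T·r/J = 2.670 × 5.36e-4 / 2.036×10^-9 = 7.031×10^5 Pa.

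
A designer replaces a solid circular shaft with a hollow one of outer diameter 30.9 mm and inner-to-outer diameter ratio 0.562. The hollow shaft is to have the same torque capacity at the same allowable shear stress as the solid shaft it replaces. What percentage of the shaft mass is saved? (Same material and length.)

Equal τ_max and T ⇒ the solid shaft needs d_s³ = d_o³(1−k⁴), so d_s = 30.9·(1−0.562⁴)^(1/3) = 29.84 mm.
Area ratio A_h/A_s = d_o²(1−k²)/d_s² = (1−k²)/(1−k⁴)^(2/3) = 0.7338.
Mass saving = 1 − 0.7338 = 26.6 %.

26.6 %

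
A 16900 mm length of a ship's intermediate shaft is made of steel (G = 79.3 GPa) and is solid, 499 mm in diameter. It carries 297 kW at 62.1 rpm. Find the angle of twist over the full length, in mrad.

ω = 2π·62.1/60 = 6.503 rad/s, so T = P/ω = 297×10³ / 6.503 = 45670 N·m.
J = πd⁴/32 = π(0.499)⁴/32 = 6.087×10^-3 m⁴.
θ = T·L/(G·J) = 45670 × 16.9 / (79.3×10⁹ × 6.087×10^-3) = 1.599×10^-3 rad.

1.60 mrad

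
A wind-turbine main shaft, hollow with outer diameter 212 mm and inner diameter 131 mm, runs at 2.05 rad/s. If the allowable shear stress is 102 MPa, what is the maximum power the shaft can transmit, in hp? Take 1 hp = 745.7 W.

J = π(d_o⁴ − d_i⁴)/32 = π(0.212⁴ − 0.131⁴)/32 = 1.694×10^-4 m⁴.
T_max = τ_allow·J/r = 1.02×10^8 × 1.694×10^-4 / 0.106 = 163000 N·m.
ω = 2.05 rad/s, so P_max = T_max·ω = 3.342×10^5 W.

448 hp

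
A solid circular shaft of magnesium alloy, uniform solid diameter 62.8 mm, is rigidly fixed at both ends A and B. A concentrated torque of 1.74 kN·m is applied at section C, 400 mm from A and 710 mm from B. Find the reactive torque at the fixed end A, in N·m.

1110 N·m

With uniform GJ and both ends fixed, compatibility θ_AC = θ_CB gives T_A·a = T_B·b, together with T_A + T_B = T₀.
T_A = T₀·b/(a+b) = 1740·710/1110 = 1113 N·m; T_B = 627.0 N·m.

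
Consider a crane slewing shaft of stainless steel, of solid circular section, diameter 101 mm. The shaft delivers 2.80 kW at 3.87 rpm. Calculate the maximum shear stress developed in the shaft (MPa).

34.2 MPa

ω = 2π·3.87/60 = 0.4053 rad/s, so T = P/ω = 2.80×10³ / 0.4053 = 6909 N·m.
J = πd⁴/32 = π(0.101)⁴/32 = 1.022×10^-5 m⁴.
τ_max = T·r/J = 6909 × 0.0505 / 1.022×10^-5 = 3.415×10^7 Pa.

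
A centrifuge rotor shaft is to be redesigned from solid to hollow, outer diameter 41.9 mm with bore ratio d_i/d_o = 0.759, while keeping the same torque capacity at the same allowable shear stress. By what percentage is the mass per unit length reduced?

44.5 %

Equal τ_max and T ⇒ the solid shaft needs d_s³ = d_o³(1−k⁴), so d_s = 41.9·(1−0.759⁴)^(1/3) = 36.63 mm.
Area ratio A_h/A_s = d_o²(1−k²)/d_s² = (1−k²)/(1−k⁴)^(2/3) = 0.5547.
Mass saving = 1 − 0.5547 = 44.5 %.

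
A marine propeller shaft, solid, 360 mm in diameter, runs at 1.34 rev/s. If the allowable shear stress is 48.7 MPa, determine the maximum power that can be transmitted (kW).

J = πd⁴/32 = π(0.360)⁴/32 = 1.649×10^-3 m⁴.
T_max = τ_allow·J/r = 4.87×10^7 × 1.649×10^-3 / 0.180 = 446100 N·m.
ω = 2π·1.34 = 8.419 rad/s, so P_max = T_max·ω = 3.756×10^6 W.

3760 kW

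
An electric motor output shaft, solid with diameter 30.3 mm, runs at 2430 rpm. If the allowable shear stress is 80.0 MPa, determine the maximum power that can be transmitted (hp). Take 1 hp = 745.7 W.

149 hp

J = πd⁴/32 = π(0.0303)⁴/32 = 8.275×10^-8 m⁴.
T_max = τ_allow·J/r = 8.00×10^7 × 8.275×10^-8 / 0.0152 = 437.0 N·m.
ω = 2π·2430/60 = 254.5 rad/s, so P_max = T_max·ω = 1.112×10^5 W.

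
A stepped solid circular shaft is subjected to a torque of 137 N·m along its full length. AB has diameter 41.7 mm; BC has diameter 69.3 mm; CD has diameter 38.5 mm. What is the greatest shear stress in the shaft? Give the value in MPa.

Under the same torque, τ_max = 16T/(πd³) is largest where d is smallest — segment CD (d = 38.5 mm).
τ_max = 16·137.0/(π·(0.0385)³) = 1.223×10^7 Pa.

12.2 MPa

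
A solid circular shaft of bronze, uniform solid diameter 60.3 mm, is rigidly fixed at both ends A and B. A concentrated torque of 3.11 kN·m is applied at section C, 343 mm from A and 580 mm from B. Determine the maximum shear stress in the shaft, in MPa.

With uniform GJ and both ends fixed, compatibility θ_AC = θ_CB gives T_A·a = T_B·b, together with T_A + T_B = T₀.
T_A = T₀·b/(a+b) = 3110·580/923.0 = 1954 N·m; T_B = 1156 N·m.
τ in each portion: τ_AC = 4.54×10^7 Pa, τ_CB = 2.68×10^7 Pa; maximum is in AC.
τ_max = T_AC·r/J = 1954·0.0301/1.30×10^-6 = 4.539×10^7 Pa.

45.4 MPa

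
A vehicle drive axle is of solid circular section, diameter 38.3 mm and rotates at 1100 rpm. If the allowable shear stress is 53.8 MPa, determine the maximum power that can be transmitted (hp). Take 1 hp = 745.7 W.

J = πd⁴/32 = π(0.0383)⁴/32 = 2.112×10^-7 m⁴.
T_max = τ_allow·J/r = 5.38×10^7 × 2.112×10^-7 / 0.0191 = 593.5 N·m.
ω = 2π·1100/60 = 115.2 rad/s, so P_max = T_max·ω = 6.836×10^4 W.

91.7 hp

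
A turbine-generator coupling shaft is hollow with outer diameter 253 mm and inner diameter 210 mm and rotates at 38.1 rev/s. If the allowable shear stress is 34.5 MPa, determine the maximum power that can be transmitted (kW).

J = π(d_o⁴ − d_i⁴)/32 = π(0.253⁴ − 0.210⁴)/32 = 2.113×10^-4 m⁴.
T_max = τ_allow·J/r = 3.45×10^7 × 2.113×10^-4 / 0.127 = 57630 N·m.
ω = 2π·38.1 = 239.4 rad/s, so P_max = T_max·ω = 1.380×10^7 W.

13800 kW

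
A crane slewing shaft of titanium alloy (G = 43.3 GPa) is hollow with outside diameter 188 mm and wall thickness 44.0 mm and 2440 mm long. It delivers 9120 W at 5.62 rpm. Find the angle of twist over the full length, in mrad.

7.74 mrad

ω = 2π·5.62/60 = 0.5885 rad/s, so T = P/ω = 9120 / 0.5885 = 15500 N·m.
J = π(d_o⁴ − d_i⁴)/32 = π(0.188⁴ − 0.100⁴)/32 = 1.128×10^-4 m⁴.
θ = T·L/(G·J) = 15500 × 2.44 / (43.3×10⁹ × 1.128×10^-4) = 7.740×10^-3 rad.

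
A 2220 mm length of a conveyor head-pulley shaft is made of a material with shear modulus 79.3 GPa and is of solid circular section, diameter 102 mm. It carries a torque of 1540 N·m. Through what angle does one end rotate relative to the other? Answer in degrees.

J = πd⁴/32 = π(0.102)⁴/32 = 1.063×10^-5 m⁴.
θ = T·L/(G·J) = 1540 × 2.22 / (79.3×10⁹ × 1.063×10^-5) = 4.057×10^-3 rad.

0.232°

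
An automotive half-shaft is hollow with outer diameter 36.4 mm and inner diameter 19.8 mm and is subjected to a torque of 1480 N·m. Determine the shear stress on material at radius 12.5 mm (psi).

J = π(d_o⁴ − d_i⁴)/32 = π(0.0364⁴ − 0.0198⁴)/32 = 1.573×10^-7 m⁴.
Shear stress varies linearly with radius: τ = T·r/J = 1480 × 0.0125 / 1.573×10^-7 = 1.176×10^8 Pa.

17100 psi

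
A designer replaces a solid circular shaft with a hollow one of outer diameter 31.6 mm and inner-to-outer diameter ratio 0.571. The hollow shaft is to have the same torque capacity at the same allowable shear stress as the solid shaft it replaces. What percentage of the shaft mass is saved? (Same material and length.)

27.4 %

Equal τ_max and T ⇒ the solid shaft needs d_s³ = d_o³(1−k⁴), so d_s = 31.6·(1−0.571⁴)^(1/3) = 30.44 mm.
Area ratio A_h/A_s = d_o²(1−k²)/d_s² = (1−k²)/(1−k⁴)^(2/3) = 0.7264.
Mass saving = 1 − 0.7264 = 27.4 %.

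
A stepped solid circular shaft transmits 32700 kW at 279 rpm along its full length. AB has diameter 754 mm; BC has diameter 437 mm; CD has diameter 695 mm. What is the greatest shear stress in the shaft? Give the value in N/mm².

68.3 N/mm²

ω = 2π·279/60 = 29.22 rad/s, so T = P/ω = 32700×10³ / 29.22 = 1.119e6 N·m.
Under the same torque, τ_max = 16T/(πd³) is largest where d is smallest — segment BC (d = 437 mm).
τ_max = 16·1.119e6/(π·(0.437)³) = 6.830×10^7 Pa.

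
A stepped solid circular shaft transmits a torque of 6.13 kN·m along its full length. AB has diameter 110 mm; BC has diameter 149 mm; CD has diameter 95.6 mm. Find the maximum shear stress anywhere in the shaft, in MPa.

Under the same torque, τ_max = 16T/(πd³) is largest where d is smallest — segment CD (d = 95.6 mm).
τ_max = 16·6130/(π·(0.0956)³) = 3.573×10^7 Pa.

35.7 MPa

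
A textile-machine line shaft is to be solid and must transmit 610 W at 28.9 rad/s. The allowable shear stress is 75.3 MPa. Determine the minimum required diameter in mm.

ω = 28.9 rad/s, so T = P/ω = 610 / 28.90 = 21.11 N·m.
For a solid shaft τ_max = 16T/(πd³), so d = (16T/(π τ_allow))^(1/3) = (16·21.11/(π·7.53×10^7))^(1/3) = 0.01126 m.

11.3 mm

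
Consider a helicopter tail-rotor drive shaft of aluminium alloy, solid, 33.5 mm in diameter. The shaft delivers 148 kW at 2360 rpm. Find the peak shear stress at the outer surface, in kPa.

ω = 2π·2360/60 = 247.1 rad/s, so T = P/ω = 148×10³ / 247.1 = 598.9 N·m.
J = πd⁴/32 = π(0.0335)⁴/32 = 1.236×10^-7 m⁴.
τ_max = T·r/J = 598.9 × 0.0168 / 1.236×10^-7 = 8.113×10^7 Pa.

81100 kPa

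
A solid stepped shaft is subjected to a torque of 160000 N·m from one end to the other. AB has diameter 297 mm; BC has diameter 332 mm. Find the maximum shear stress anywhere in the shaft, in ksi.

Under the same torque, τ_max = 16T/(πd³) is largest where d is smallest — segment AB (d = 297 mm).
τ_max = 16·160000/(π·(0.297)³) = 3.110×10^7 Pa.

4.51 ksi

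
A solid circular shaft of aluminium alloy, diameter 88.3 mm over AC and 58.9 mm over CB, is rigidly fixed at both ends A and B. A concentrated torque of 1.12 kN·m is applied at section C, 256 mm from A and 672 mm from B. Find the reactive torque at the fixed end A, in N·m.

Compatibility: T_A·a/J_AC = T_B·b/J_CB with T_A + T_B = T₀.
J_AC = 5.97×10^-6 m⁴, J_CB = 1.18×10^-6 m⁴, so T_A = T₀·(J_AC/a)/((J_AC/a)+(J_CB/b)) = 1041 N·m, T_B = 78.55 N·m.

1040 N·m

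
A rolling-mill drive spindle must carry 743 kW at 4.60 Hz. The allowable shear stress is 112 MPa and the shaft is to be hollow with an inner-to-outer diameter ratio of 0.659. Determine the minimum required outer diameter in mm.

113 mm

ω = 2π·4.60 = 28.90 rad/s, so T = P/ω = 743×10³ / 28.90 = 25710 N·m.
For a hollow shaft with d_i/d_o = 0.659: τ_max = 16T/(π d_o³ (1−k⁴)), so d_o = [16T/(π τ_allow (1−k⁴))]^(1/3) = [16·25710/(π·1.12×10^8·0.8114)]^(1/3) = 0.1129 m.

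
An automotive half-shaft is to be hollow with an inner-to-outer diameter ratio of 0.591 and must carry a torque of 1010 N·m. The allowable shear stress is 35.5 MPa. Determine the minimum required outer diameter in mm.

For a hollow shaft with d_i/d_o = 0.591: τ_max = 16T/(π d_o³ (1−k⁴)), so d_o = [16T/(π τ_allow (1−k⁴))]^(1/3) = [16·1010/(π·3.55×10^7·0.8780)]^(1/3) = 0.05485 m.

54.9 mm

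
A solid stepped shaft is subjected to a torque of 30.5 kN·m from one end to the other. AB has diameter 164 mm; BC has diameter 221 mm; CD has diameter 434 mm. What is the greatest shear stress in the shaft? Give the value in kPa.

Under the same torque, τ_max = 16T/(πd³) is largest where d is smallest — segment AB (d = 164 mm).
τ_max = 16·30500/(π·(0.164)³) = 3.522×10^7 Pa.

35200 kPa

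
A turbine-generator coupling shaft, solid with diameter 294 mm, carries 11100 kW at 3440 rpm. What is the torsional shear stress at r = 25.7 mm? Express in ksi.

0.157 ksi

ω = 2π·3440/60 = 360.2 rad/s, so T = P/ω = 11100×10³ / 360.2 = 30810 N·m.
J = πd⁴/32 = π(0.294)⁴/32 = 7.335×10^-4 m⁴.
Shear stress varies linearly with radius: τ = T·r/J = 30810 × 0.0257 / 7.335×10^-4 = 1.080×10^6 Pa.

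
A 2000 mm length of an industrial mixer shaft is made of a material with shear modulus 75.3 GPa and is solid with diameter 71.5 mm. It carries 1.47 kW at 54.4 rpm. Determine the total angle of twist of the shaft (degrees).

0.153°

ω = 2π·54.4/60 = 5.697 rad/s, so T = P/ω = 1.47×10³ / 5.697 = 258.0 N·m.
J = πd⁴/32 = π(0.0715)⁴/32 = 2.566×10^-6 m⁴.
θ = T·L/(G·J) = 258.0 × 2.00 / (75.3×10⁹ × 2.566×10^-6) = 2.671×10^-3 rad.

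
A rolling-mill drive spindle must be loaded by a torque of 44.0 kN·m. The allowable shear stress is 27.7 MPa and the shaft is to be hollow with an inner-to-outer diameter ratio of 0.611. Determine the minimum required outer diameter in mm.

211 mm

For a hollow shaft with d_i/d_o = 0.611: τ_max = 16T/(π d_o³ (1−k⁴)), so d_o = [16T/(π τ_allow (1−k⁴))]^(1/3) = [16·44000/(π·2.77×10^7·0.8606)]^(1/3) = 0.2110 m.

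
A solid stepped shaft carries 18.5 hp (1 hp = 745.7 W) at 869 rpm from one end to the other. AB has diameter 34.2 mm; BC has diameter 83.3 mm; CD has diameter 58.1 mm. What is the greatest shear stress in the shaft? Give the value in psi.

2800 psi

ω = 2π·869/60 = 91.00 rad/s, so T = P/ω = 18.5×745.7 / 91.00 = 151.6 N·m.
Under the same torque, τ_max = 16T/(πd³) is largest where d is smallest — segment AB (d = 34.2 mm).
τ_max = 16·151.6/(π·(0.0342)³) = 1.930×10^7 Pa.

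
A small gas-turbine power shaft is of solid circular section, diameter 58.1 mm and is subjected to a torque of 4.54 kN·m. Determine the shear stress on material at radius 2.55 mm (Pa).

1.03e7 Pa

J = πd⁴/32 = π(0.0581)⁴/32 = 1.119×10^-6 m⁴.
Shear stress varies linearly with radius: τ = T·r/J = 4540 × 0.00255 / 1.119×10^-6 = 1.035×10^7 Pa.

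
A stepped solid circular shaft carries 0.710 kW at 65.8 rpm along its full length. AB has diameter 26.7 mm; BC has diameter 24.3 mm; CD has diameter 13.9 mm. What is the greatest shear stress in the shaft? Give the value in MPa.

195 MPa

ω = 2π·65.8/60 = 6.891 rad/s, so T = P/ω = 0.710×10³ / 6.891 = 103.0 N·m.
Under the same torque, τ_max = 16T/(πd³) is largest where d is smallest — segment CD (d = 13.9 mm).
τ_max = 16·103.0/(π·(0.0139)³) = 1.954×10^8 Pa.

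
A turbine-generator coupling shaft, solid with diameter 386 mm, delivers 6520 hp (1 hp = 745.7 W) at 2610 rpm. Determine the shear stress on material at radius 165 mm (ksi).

ω = 2π·2610/60 = 273.3 rad/s, so T = P/ω = 6520×745.7 / 273.3 = 17790 N·m.
J = πd⁴/32 = π(0.386)⁴/32 = 2.179×10^-3 m⁴.
Shear stress varies linearly with radius: τ = T·r/J = 17790 × 0.165 / 2.179×10^-3 = 1.347×10^6 Pa.

0.195 ksi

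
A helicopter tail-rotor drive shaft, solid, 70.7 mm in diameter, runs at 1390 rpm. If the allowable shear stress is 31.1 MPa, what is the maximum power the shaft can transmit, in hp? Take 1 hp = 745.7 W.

421 hp

J = πd⁴/32 = π(0.0707)⁴/32 = 2.453×10^-6 m⁴.
T_max = τ_allow·J/r = 3.11×10^7 × 2.453×10^-6 / 0.0353 = 2158 N·m.
ω = 2π·1390/60 = 145.6 rad/s, so P_max = T_max·ω = 3.141×10^5 W.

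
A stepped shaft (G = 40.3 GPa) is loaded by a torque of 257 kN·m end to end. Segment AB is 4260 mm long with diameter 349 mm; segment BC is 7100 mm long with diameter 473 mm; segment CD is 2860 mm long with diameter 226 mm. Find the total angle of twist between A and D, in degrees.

5.68°

J_AB = π(0.349)⁴/32 = 1.46×10^-3 m⁴; J_BC = π(0.473)⁴/32 = 4.91×10^-3 m⁴; J_CD = π(0.226)⁴/32 = 2.56×10^-4 m⁴.
θ = (T/G)·Σ L_i/J_i = (257000/40.3×10⁹)·(4.26/1.46×10^-3 + 7.10/4.91×10^-3 + 2.86/2.56×10^-4) = 0.09908 rad.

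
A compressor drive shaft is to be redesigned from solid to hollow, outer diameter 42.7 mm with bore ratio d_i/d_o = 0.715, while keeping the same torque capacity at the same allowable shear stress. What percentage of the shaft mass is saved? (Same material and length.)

Equal τ_max and T ⇒ the solid shaft needs d_s³ = d_o³(1−k⁴), so d_s = 42.7·(1−0.715⁴)^(1/3) = 38.60 mm.
Area ratio A_h/A_s = d_o²(1−k²)/d_s² = (1−k²)/(1−k⁴)^(2/3) = 0.5982.
Mass saving = 1 − 0.5982 = 40.2 %.

40.2 %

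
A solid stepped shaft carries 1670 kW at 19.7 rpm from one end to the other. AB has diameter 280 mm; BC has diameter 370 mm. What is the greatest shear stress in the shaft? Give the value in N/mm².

ω = 2π·19.7/60 = 2.063 rad/s, so T = P/ω = 1670×10³ / 2.063 = 809500 N·m.
Under the same torque, τ_max = 16T/(πd³) is largest where d is smallest — segment AB (d = 280 mm).
τ_max = 16·809500/(π·(0.280)³) = 1.878×10^8 Pa.

188 N/mm²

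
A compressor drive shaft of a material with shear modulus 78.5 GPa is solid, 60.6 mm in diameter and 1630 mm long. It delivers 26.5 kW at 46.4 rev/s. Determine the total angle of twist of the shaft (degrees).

0.0817°

ω = 2π·46.4 = 291.5 rad/s, so T = P/ω = 26.5×10³ / 291.5 = 90.90 N·m.
J = πd⁴/32 = π(0.0606)⁴/32 = 1.324×10^-6 m⁴.
θ = T·L/(G·J) = 90.90 × 1.63 / (78.5×10⁹ × 1.324×10^-6) = 1.426×10^-3 rad.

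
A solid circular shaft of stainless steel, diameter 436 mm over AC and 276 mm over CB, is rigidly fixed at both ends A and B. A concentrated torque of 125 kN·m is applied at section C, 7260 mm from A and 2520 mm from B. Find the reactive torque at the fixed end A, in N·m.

85500 N·m

Compatibility: T_A·a/J_AC = T_B·b/J_CB with T_A + T_B = T₀.
J_AC = 3.55×10^-3 m⁴, J_CB = 5.70×10^-4 m⁴, so T_A = T₀·(J_AC/a)/((J_AC/a)+(J_CB/b)) = 85460 N·m, T_B = 39540 N·m.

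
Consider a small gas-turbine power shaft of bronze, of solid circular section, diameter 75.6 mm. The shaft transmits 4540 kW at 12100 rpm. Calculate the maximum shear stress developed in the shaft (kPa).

42200 kPa

ω = 2π·12100/60 = 1267 rad/s, so T = P/ω = 4540×10³ / 1267 = 3583 N·m.
J = πd⁴/32 = π(0.0756)⁴/32 = 3.207×10^-6 m⁴.
τ_max = T·r/J = 3583 × 0.0378 / 3.207×10^-6 = 4.223×10^7 Pa.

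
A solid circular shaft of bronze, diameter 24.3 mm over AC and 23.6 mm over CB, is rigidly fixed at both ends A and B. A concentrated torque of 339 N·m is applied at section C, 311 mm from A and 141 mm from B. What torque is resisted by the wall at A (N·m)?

Compatibility: T_A·a/J_AC = T_B·b/J_CB with T_A + T_B = T₀.
J_AC = 3.42×10^-8 m⁴, J_CB = 3.05×10^-8 m⁴, so T_A = T₀·(J_AC/a)/((J_AC/a)+(J_CB/b)) = 114.4 N·m, T_B = 224.6 N·m.

114 N·m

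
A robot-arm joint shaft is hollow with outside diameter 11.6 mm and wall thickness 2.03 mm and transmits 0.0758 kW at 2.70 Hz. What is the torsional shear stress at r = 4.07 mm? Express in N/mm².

12.5 N/mm²

ω = 2π·2.70 = 16.96 rad/s, so T = P/ω = 0.0758×10³ / 16.96 = 4.468 N·m.
J = π(d_o⁴ − d_i⁴)/32 = π(0.0116⁴ − 0.00754⁴)/32 = 1.460×10^-9 m⁴.
Shear stress varies linearly with radius: τ = T·r/J = 4.468 × 0.00407 / 1.460×10^-9 = 1.245×10^7 Pa.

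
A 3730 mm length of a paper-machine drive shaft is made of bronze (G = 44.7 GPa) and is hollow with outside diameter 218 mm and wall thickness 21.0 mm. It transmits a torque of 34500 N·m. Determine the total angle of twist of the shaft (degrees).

J = π(d_o⁴ − d_i⁴)/32 = π(0.218⁴ − 0.176⁴)/32 = 1.275×10^-4 m⁴.
θ = T·L/(G·J) = 34500 × 3.73 / (44.7×10⁹ × 1.275×10^-4) = 0.02257 rad.

1.29°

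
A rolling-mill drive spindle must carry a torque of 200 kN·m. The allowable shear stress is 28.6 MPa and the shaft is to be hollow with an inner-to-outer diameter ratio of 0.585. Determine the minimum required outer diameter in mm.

343 mm

For a hollow shaft with d_i/d_o = 0.585: τ_max = 16T/(π d_o³ (1−k⁴)), so d_o = [16T/(π τ_allow (1−k⁴))]^(1/3) = [16·200000/(π·2.86×10^7·0.8829)]^(1/3) = 0.3430 m.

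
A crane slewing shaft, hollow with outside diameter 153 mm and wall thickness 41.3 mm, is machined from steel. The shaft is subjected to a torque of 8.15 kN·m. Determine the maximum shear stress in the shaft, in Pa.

J = π(d_o⁴ − d_i⁴)/32 = π(0.153⁴ − 0.0704⁴)/32 = 5.139×10^-5 m⁴.
τ_max = T·r/J = 8150 × 0.0765 / 5.139×10^-5 = 1.213×10^7 Pa.

1.21e7 Pa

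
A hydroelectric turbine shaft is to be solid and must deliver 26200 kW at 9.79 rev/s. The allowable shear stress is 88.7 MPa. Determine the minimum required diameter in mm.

290 mm

ω = 2π·9.79 = 61.51 rad/s, so T = P/ω = 26200×10³ / 61.51 = 425900 N·m.
For a solid shaft τ_max = 16T/(πd³), so d = (16T/(π τ_allow))^(1/3) = (16·425900/(π·8.87×10^7))^(1/3) = 0.2903 m.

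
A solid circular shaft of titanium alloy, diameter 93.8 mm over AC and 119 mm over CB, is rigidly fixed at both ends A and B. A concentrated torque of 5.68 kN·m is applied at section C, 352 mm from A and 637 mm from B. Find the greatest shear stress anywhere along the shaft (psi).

2090 psi

Compatibility: T_A·a/J_AC = T_B·b/J_CB with T_A + T_B = T₀.
J_AC = 7.60×10^-6 m⁴, J_CB = 1.97×10^-5 m⁴, so T_A = T₀·(J_AC/a)/((J_AC/a)+(J_CB/b)) = 2336 N·m, T_B = 3344 N·m.
τ in each portion: τ_AC = 1.44×10^7 Pa, τ_CB = 1.01×10^7 Pa; maximum is in AC.
τ_max = T_AC·r/J = 2336·0.0469/7.60×10^-6 = 1.442×10^7 Pa.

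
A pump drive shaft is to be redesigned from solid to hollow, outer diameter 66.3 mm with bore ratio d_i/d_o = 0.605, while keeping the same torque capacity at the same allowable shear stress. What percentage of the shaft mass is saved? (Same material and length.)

30.2 %

Equal τ_max and T ⇒ the solid shaft needs d_s³ = d_o³(1−k⁴), so d_s = 66.3·(1−0.605⁴)^(1/3) = 63.20 mm.
Area ratio A_h/A_s = d_o²(1−k²)/d_s² = (1−k²)/(1−k⁴)^(2/3) = 0.6978.
Mass saving = 1 − 0.6978 = 30.2 %.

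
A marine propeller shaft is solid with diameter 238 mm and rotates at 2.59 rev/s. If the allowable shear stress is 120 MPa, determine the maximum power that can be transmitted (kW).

J = πd⁴/32 = π(0.238)⁴/32 = 3.150×10^-4 m⁴.
T_max = τ_allow·J/r = 1.20×10^8 × 3.150×10^-4 / 0.119 = 317600 N·m.
ω = 2π·2.59 = 16.27 rad/s, so P_max = T_max·ω = 5.169×10^6 W.

5170 kW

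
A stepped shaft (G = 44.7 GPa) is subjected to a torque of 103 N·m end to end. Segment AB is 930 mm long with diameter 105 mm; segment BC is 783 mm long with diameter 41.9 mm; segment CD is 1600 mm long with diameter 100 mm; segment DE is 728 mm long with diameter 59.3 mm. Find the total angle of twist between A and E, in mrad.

7.90 mrad

J_AB = π(0.105)⁴/32 = 1.19×10^-5 m⁴; J_BC = π(0.0419)⁴/32 = 3.03×10^-7 m⁴; J_CD = π(0.100)⁴/32 = 9.82×10^-6 m⁴; J_DE = π(0.0593)⁴/32 = 1.21×10^-6 m⁴.
θ = (T/G)·Σ L_i/J_i = (103.0/44.7×10⁹)·(0.930/1.19×10^-5 + 0.783/3.03×10^-7 + 1.60/9.82×10^-6 + 0.728/1.21×10^-6) = 7.900×10^-3 rad.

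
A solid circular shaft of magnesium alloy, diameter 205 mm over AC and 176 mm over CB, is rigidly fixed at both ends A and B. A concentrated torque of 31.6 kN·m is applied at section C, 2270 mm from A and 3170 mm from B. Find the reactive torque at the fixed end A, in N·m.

22700 N·m

Compatibility: T_A·a/J_AC = T_B·b/J_CB with T_A + T_B = T₀.
J_AC = 1.73×10^-4 m⁴, J_CB = 9.42×10^-5 m⁴, so T_A = T₀·(J_AC/a)/((J_AC/a)+(J_CB/b)) = 22750 N·m, T_B = 8851 N·m.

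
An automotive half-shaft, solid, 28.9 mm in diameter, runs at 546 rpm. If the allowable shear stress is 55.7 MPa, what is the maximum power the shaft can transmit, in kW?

15.1 kW

J = πd⁴/32 = π(0.0289)⁴/32 = 6.848×10^-8 m⁴.
T_max = τ_allow·J/r = 5.57×10^7 × 6.848×10^-8 / 0.0144 = 264.0 N·m.
ω = 2π·546/60 = 57.18 rad/s, so P_max = T_max·ω = 1.509×10^4 W.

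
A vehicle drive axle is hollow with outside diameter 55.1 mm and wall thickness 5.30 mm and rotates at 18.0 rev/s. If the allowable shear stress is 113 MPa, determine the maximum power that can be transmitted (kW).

241 kW

J = π(d_o⁴ − d_i⁴)/32 = π(0.0551⁴ − 0.0445⁴)/32 = 5.199×10^-7 m⁴.
T_max = τ_allow·J/r = 1.13×10^8 × 5.199×10^-7 / 0.0276 = 2133 N·m.
ω = 2π·18.0 = 113.1 rad/s, so P_max = T_max·ω = 2.412×10^5 W.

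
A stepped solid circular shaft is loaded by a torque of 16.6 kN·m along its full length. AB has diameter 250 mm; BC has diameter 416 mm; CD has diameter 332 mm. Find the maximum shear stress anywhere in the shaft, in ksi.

Under the same torque, τ_max = 16T/(πd³) is largest where d is smallest — segment AB (d = 250 mm).
τ_max = 16·16600/(π·(0.250)³) = 5.411×10^6 Pa.

0.785 ksi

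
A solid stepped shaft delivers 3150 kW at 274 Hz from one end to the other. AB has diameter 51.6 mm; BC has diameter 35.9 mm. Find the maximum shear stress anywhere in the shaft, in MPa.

ω = 2π·274 = 1722 rad/s, so T = P/ω = 3150×10³ / 1722 = 1830 N·m.
Under the same torque, τ_max = 16T/(πd³) is largest where d is smallest — segment BC (d = 35.9 mm).
τ_max = 16·1830/(π·(0.0359)³) = 2.014×10^8 Pa.

201 MPa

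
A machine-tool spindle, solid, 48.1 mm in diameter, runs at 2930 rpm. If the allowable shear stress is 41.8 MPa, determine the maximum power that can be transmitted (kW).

280 kW

J = πd⁴/32 = π(0.0481)⁴/32 = 5.255×10^-7 m⁴.
T_max = τ_allow·J/r = 4.18×10^7 × 5.255×10^-7 / 0.0241 = 913.4 N·m.
ω = 2π·2930/60 = 306.8 rad/s, so P_max = T_max·ω = 2.802×10^5 W.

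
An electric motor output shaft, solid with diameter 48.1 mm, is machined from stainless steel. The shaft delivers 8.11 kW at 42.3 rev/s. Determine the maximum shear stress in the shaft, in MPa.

ω = 2π·42.3 = 265.8 rad/s, so T = P/ω = 8.11×10³ / 265.8 = 30.51 N·m.
J = πd⁴/32 = π(0.0481)⁴/32 = 5.255×10^-7 m⁴.
τ_max = T·r/J = 30.51 × 0.0241 / 5.255×10^-7 = 1.396×10^6 Pa.

1.40 MPa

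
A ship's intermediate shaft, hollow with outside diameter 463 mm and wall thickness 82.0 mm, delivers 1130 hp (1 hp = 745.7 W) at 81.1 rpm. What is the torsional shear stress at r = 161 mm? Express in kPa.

4290 kPa

ω = 2π·81.1/60 = 8.493 rad/s, so T = P/ω = 1130×745.7 / 8.493 = 99220 N·m.
J = π(d_o⁴ − d_i⁴)/32 = π(0.463⁴ − 0.299⁴)/32 = 3.727×10^-3 m⁴.
Shear stress varies linearly with radius: τ = T·r/J = 99220 × 0.161 / 3.727×10^-3 = 4.286×10^6 Pa.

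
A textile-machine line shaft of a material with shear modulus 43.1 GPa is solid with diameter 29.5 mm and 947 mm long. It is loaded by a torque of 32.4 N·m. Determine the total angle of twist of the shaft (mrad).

9.57 mrad

J = πd⁴/32 = π(0.0295)⁴/32 = 7.435×10^-8 m⁴.
θ = T·L/(G·J) = 32.40 × 0.947 / (43.1×10⁹ × 7.435×10^-8) = 9.575×10^-3 rad.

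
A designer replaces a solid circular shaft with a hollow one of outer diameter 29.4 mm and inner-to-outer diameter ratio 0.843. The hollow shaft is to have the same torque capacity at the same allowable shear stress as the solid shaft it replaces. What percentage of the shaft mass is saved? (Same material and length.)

53.8 %

Equal τ_max and T ⇒ the solid shaft needs d_s³ = d_o³(1−k⁴), so d_s = 29.4·(1−0.843⁴)^(1/3) = 23.26 mm.
Area ratio A_h/A_s = d_o²(1−k²)/d_s² = (1−k²)/(1−k⁴)^(2/3) = 0.4624.
Mass saving = 1 − 0.4624 = 53.8 %.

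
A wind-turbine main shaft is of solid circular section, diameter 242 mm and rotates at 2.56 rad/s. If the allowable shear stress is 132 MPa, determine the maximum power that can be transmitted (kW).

940 kW

J = πd⁴/32 = π(0.242)⁴/32 = 3.367×10^-4 m⁴.
T_max = τ_allow·J/r = 1.32×10^8 × 3.367×10^-4 / 0.121 = 367300 N·m.
ω = 2.56 rad/s, so P_max = T_max·ω = 9.404×10^5 W.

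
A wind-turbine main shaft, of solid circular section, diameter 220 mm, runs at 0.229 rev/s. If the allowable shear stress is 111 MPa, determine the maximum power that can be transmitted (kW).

J = πd⁴/32 = π(0.220)⁴/32 = 2.300×10^-4 m⁴.
T_max = τ_allow·J/r = 1.11×10^8 × 2.300×10^-4 / 0.110 = 232100 N·m.
ω = 2π·0.229 = 1.439 rad/s, so P_max = T_max·ω = 3.339×10^5 W.

334 kW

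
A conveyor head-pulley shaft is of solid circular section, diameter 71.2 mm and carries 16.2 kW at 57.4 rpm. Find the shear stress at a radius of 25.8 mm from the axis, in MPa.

ω = 2π·57.4/60 = 6.011 rad/s, so T = P/ω = 16.2×10³ / 6.011 = 2695 N·m.
J = πd⁴/32 = π(0.0712)⁴/32 = 2.523×10^-6 m⁴.
Shear stress varies linearly with radius: τ = T·r/J = 2695 × 0.0258 / 2.523×10^-6 = 2.756×10^7 Pa.

27.6 MPa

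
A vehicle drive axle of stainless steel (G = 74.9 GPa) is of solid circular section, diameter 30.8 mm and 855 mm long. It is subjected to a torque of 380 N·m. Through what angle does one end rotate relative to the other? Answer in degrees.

2.81°

J = πd⁴/32 = π(0.0308)⁴/32 = 8.835×10^-8 m⁴.
θ = T·L/(G·J) = 380.0 × 0.855 / (74.9×10⁹ × 8.835×10^-8) = 0.04910 rad.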